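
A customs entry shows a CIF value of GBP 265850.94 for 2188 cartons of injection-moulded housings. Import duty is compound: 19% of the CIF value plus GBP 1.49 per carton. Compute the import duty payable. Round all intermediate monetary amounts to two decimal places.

Import duty: GBP 53771.80

Ad valorem component: 265850.94 × 19% = 50511.68
Specific component: 2188 × 1.49 = 3260.12
Import duty = 50511.68 + 3260.12 = 53771.80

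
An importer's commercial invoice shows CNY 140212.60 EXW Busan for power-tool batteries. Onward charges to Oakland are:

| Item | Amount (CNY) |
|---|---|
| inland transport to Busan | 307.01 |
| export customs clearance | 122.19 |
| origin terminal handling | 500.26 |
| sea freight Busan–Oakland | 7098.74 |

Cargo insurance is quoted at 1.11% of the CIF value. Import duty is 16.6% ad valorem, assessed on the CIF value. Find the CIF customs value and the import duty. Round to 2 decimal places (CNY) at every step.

Let C be the CIF value. C = EXW price + pre-shipment costs + freight + 1.11% × C
C − 1.11% × C = 140212.60 + 307.01 + 122.19 + 500.26 + 7098.74
0.9889 × C = 148240.80
C = 148240.80 / 0.9889 = 149904.74
Insurance premium = 1.11% × 149904.74 = 1663.94
Import duty = 149904.74 × 16.6% = 24884.19

CIF value: CNY 149904.74; import duty: CNY 24884.19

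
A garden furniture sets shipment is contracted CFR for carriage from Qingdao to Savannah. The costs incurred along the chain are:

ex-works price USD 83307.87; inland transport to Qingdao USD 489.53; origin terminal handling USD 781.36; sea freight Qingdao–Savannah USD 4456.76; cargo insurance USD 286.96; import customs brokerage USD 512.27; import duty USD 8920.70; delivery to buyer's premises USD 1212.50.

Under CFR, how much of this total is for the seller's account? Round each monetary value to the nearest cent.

CFR: the seller pays costs through ocean freight to the destination port, but not insurance.
Seller's account: goods 83307.87 + inland to port 489.53 + origin terminal 781.36 + freight 4456.76 = 89035.52
Buyer's account: insurance 286.96 + brokerage 512.27 + duty 8920.70 + delivery 1212.50 = 10932.43

Seller's account: USD 89035.52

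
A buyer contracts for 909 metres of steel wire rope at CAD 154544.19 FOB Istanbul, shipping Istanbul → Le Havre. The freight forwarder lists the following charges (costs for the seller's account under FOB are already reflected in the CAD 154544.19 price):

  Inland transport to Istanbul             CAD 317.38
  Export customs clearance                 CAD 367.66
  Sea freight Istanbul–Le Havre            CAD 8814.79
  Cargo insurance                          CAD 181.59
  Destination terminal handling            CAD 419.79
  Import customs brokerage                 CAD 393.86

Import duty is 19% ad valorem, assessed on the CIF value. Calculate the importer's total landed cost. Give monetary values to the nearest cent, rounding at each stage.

Total landed cost: CAD 195426.93

FOB: the seller bears costs until goods are on board at the origin port; the buyer bears freight, insurance and all costs thereafter.
Already in the invoice (seller's account under FOB): inland to port, export clearance — exclude.
CIF value = FOB price + freight + insurance = 154544.19 + 8814.79 + 181.59 = 163540.57
Import duty = 163540.57 × 19% = 31072.71
Buyer bears: freight 8814.79 + insurance 181.59 + destination terminal 419.79 + brokerage 393.86 + duty 31072.71 = 40882.74
Landed cost = invoice 154544.19 + 40882.74 = 195426.93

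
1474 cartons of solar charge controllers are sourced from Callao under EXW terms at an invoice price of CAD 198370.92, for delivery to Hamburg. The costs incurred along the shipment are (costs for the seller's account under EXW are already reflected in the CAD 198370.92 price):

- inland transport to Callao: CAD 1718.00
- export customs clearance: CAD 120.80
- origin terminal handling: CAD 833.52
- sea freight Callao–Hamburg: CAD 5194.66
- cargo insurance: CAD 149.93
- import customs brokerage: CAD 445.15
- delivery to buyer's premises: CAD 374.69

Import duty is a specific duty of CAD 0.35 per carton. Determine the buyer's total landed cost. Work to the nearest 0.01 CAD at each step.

Total landed cost: CAD 207723.57

EXW: the seller makes goods available at their premises; the buyer bears all onward costs.
CIF value = EXW price + inland to port + export clearance + origin terminal + freight + insurance = 198370.92 + 1718.00 + 120.80 + 833.52 + 5194.66 + 149.93 = 206387.83
Import duty = 1474 × 0.35 = 515.90
Buyer bears: inland to port 1718.00 + export clearance 120.80 + origin terminal 833.52 + freight 5194.66 + insurance 149.93 + brokerage 445.15 + delivery 374.69 + duty 515.90 = 9352.65
Landed cost = invoice 198370.92 + 9352.65 = 207723.57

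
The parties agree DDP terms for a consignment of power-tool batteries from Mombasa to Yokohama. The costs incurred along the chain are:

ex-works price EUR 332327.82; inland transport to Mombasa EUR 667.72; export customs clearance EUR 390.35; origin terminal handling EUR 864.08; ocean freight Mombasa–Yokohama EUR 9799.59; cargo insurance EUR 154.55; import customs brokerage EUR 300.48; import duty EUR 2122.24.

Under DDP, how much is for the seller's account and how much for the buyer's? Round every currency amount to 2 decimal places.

Seller: EUR 346626.83; buyer: EUR 0.00

DDP: the seller bears all costs including import duty.
Seller's account: goods 332327.82 + inland to port 667.72 + export clearance 390.35 + origin terminal 864.08 + freight 9799.59 + insurance 154.55 + brokerage 300.48 + duty 2122.24 = 346626.83
Buyer's account: 0.00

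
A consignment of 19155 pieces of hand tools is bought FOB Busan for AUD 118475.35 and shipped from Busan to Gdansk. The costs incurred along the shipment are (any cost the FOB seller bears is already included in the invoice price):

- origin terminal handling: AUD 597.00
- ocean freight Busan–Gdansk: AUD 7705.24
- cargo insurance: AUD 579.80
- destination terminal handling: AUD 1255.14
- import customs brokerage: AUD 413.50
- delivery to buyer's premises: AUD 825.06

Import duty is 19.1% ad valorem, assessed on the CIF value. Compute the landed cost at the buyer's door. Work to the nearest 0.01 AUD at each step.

Total landed cost: AUD 153465.32

FOB: the seller bears costs until goods are on board at the origin port; the buyer bears freight, insurance and all costs thereafter.
Already in the invoice (seller's account under FOB): origin terminal — exclude.
CIF value = FOB price + freight + insurance = 118475.35 + 7705.24 + 579.80 = 126760.39
Import duty = 126760.39 × 19.1% = 24211.23
Buyer bears: freight 7705.24 + insurance 579.80 + destination terminal 1255.14 + brokerage 413.50 + delivery 825.06 + duty 24211.23 = 34989.97
Landed cost = invoice 118475.35 + 34989.97 = 153465.32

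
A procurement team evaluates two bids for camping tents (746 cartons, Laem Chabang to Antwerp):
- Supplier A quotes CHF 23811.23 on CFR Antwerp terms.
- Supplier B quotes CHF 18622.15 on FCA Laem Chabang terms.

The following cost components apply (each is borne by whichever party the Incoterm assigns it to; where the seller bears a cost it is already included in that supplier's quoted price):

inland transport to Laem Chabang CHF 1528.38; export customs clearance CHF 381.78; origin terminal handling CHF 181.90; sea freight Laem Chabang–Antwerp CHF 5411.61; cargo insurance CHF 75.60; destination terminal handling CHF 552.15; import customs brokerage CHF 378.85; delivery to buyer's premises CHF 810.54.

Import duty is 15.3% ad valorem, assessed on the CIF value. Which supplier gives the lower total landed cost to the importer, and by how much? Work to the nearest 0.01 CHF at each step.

Supplier A (CFR):
CIF value = CFR price + insurance = 23811.23 + 75.60 = 23886.83
Import duty = 23886.83 × 15.3% = 3654.68
Buyer bears (A): 75.60 + 552.15 + 378.85 + 810.54 = 1817.14
Landed cost (A) = invoice 23811.23 + 1817.14 + duty 3654.68 = 29283.05
Supplier B (FCA):
CIF value = FCA price + origin terminal + freight + insurance = 18622.15 + 181.90 + 5411.61 + 75.60 = 24291.26
Import duty = 24291.26 × 15.3% = 3716.56
Buyer bears (B): 181.90 + 5411.61 + 75.60 + 552.15 + 378.85 + 810.54 = 7410.65
Landed cost (B) = invoice 18622.15 + 7410.65 + duty 3716.56 = 29749.36
Difference = |29283.05 − 29749.36| = 466.31

Supplier A is cheaper by CHF 466.31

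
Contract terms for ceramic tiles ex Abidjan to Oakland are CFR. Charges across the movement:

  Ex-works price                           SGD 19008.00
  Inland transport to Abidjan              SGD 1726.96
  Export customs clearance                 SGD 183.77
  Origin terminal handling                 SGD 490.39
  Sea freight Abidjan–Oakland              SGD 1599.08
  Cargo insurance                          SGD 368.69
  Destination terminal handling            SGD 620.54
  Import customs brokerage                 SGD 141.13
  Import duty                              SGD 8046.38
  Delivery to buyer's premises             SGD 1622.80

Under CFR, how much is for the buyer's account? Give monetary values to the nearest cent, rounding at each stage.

CFR: the seller pays costs through ocean freight to the destination port, but not insurance.
Seller's account: goods 19008.00 + inland to port 1726.96 + export clearance 183.77 + origin terminal 490.39 + freight 1599.08 = 23008.20
Buyer's account: insurance 368.69 + destination terminal 620.54 + brokerage 141.13 + duty 8046.38 + delivery 1622.80 = 10799.54

Buyer's account: SGD 10799.54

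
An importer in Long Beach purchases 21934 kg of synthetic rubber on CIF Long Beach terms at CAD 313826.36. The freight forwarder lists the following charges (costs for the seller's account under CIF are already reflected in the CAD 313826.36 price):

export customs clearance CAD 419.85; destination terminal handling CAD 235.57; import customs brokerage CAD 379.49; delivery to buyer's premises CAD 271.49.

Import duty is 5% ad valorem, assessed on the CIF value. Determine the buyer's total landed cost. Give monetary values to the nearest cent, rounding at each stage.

Total landed cost: CAD 330404.23

CIF: the seller pays costs through ocean freight and marine insurance to the destination port.
Already in the invoice (seller's account under CIF): export clearance — exclude.
The CIF price already equals the CIF value: 313826.36
Import duty = 313826.36 × 5% = 15691.32
Buyer bears: destination terminal 235.57 + brokerage 379.49 + delivery 271.49 + duty 15691.32 = 16577.87
Landed cost = invoice 313826.36 + 16577.87 = 330404.23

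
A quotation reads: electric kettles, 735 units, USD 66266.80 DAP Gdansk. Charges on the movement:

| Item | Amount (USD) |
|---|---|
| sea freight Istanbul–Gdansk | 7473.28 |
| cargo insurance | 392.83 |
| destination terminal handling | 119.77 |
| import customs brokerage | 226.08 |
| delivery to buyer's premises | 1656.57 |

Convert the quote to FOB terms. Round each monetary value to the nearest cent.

Not relevant to the conversion: brokerage — on the buyer under both terms; not part of either seller's price.
From DAP to FOB, the seller no longer bears: freight, insurance, destination terminal, delivery.
FOB price = 66266.80 − 7473.28 − 392.83 − 119.77 − 1656.57 = 56624.35

FOB price: USD 56624.35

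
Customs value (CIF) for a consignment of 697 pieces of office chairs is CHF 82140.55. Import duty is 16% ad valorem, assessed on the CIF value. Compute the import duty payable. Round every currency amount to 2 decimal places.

Import duty = 82140.55 × 16% = 13142.49

Import duty: CHF 13142.49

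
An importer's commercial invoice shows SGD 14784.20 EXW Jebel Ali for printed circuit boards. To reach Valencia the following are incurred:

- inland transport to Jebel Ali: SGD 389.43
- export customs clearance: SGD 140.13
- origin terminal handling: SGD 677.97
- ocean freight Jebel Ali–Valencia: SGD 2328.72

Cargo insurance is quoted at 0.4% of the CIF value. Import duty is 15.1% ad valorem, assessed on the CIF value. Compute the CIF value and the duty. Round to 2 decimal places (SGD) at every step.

Let C be the CIF value. C = EXW price + pre-shipment costs + freight + 0.4% × C
C − 0.4% × C = 14784.20 + 389.43 + 140.13 + 677.97 + 2328.72
0.996 × C = 18320.45
C = 18320.45 / 0.996 = 18394.03
Insurance premium = 0.4% × 18394.03 = 73.58
Import duty = 18394.03 × 15.1% = 2777.50

CIF value: SGD 18394.03; import duty: SGD 2777.50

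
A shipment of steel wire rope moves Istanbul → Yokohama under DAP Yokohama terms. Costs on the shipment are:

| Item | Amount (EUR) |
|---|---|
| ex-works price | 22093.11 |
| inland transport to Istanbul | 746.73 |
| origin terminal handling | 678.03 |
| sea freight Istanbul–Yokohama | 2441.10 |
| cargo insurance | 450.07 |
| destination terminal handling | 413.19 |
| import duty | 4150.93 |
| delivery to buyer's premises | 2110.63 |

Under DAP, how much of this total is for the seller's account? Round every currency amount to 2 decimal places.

DAP: the seller bears all costs to the named destination except import duty and clearance.
Seller's account: goods 22093.11 + inland to port 746.73 + origin terminal 678.03 + freight 2441.10 + insurance 450.07 + destination terminal 413.19 + delivery 2110.63 = 28932.86
Buyer's account: duty 4150.93 = 4150.93

Seller's account: EUR 28932.86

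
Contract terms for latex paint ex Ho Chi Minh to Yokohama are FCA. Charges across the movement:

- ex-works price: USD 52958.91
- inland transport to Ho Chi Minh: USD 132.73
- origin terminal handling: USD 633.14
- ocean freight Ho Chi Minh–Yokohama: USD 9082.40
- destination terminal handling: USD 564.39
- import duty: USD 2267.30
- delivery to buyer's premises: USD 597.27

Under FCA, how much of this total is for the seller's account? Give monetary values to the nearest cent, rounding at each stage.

Seller's account: USD 53091.64

FCA: the seller delivers export-cleared goods to the carrier; the buyer bears costs from that point.
Seller's account: goods 52958.91 + inland to port 132.73 = 53091.64
Buyer's account: origin terminal 633.14 + freight 9082.40 + destination terminal 564.39 + duty 2267.30 + delivery 597.27 = 13144.50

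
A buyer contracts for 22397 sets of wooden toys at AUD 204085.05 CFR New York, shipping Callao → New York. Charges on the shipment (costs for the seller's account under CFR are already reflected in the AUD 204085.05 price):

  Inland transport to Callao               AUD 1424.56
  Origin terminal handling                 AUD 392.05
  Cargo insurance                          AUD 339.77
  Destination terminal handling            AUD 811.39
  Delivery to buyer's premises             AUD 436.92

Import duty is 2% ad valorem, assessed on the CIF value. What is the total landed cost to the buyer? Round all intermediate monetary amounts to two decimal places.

Total landed cost: AUD 209761.63

CFR: the seller pays costs through ocean freight to the destination port, but not insurance.
Already in the invoice (seller's account under CFR): inland to port, origin terminal — exclude.
CIF value = CFR price + insurance = 204085.05 + 339.77 = 204424.82
Import duty = 204424.82 × 2% = 4088.50
Buyer bears: insurance 339.77 + destination terminal 811.39 + delivery 436.92 + duty 4088.50 = 5676.58
Landed cost = invoice 204085.05 + 5676.58 = 209761.63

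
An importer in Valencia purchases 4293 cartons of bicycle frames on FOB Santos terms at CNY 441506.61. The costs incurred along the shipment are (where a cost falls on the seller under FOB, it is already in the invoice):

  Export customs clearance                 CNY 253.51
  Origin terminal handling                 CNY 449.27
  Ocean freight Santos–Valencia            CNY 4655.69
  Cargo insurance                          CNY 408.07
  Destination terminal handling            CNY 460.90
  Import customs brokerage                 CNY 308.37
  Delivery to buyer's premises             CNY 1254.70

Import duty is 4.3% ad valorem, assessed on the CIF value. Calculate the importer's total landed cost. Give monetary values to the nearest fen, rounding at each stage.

FOB: the seller bears costs until goods are on board at the origin port; the buyer bears freight, insurance and all costs thereafter.
Already in the invoice (seller's account under FOB): export clearance, origin terminal — exclude.
CIF value = FOB price + freight + insurance = 441506.61 + 4655.69 + 408.07 = 446570.37
Import duty = 446570.37 × 4.3% = 19202.53
Buyer bears: freight 4655.69 + insurance 408.07 + destination terminal 460.90 + brokerage 308.37 + delivery 1254.70 + duty 19202.53 = 26290.26
Landed cost = invoice 441506.61 + 26290.26 = 467796.87

Total landed cost: CNY 467796.87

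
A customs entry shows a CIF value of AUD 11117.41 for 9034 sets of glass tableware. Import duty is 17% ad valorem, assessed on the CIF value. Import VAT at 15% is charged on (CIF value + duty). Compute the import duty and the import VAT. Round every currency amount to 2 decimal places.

Import duty = 11117.41 × 17% = 1889.96
VAT base = CIF + duty = 11117.41 + 1889.96 = 13007.37
Import VAT = 13007.37 × 15% = 1951.11

Import duty: AUD 1889.96; import VAT: AUD 1951.11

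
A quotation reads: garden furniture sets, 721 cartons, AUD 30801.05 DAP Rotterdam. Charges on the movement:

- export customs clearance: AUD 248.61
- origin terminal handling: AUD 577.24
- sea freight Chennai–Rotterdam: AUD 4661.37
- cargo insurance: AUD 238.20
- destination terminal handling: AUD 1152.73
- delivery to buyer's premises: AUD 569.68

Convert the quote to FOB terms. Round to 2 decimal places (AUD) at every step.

FOB price: AUD 24179.07

Not relevant to the conversion: export clearance, origin terminal — on the seller under both DAP and FOB; already in the DAP price and stays in the FOB price.
From DAP to FOB, the seller no longer bears: freight, insurance, destination terminal, delivery.
FOB price = 30801.05 − 4661.37 − 238.20 − 1152.73 − 569.68 = 24179.07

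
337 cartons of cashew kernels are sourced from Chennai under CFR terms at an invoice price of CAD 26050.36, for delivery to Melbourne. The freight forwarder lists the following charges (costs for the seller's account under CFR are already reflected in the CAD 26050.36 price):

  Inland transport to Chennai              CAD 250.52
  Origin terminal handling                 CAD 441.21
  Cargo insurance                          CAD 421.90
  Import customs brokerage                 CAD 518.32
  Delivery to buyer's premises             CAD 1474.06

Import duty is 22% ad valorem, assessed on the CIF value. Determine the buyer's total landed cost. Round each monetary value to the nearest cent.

CFR: the seller pays costs through ocean freight to the destination port, but not insurance.
Already in the invoice (seller's account under CFR): inland to port, origin terminal — exclude.
CIF value = CFR price + insurance = 26050.36 + 421.90 = 26472.26
Import duty = 26472.26 × 22% = 5823.90
Buyer bears: insurance 421.90 + brokerage 518.32 + delivery 1474.06 + duty 5823.90 = 8238.18
Landed cost = invoice 26050.36 + 8238.18 = 34288.54

Total landed cost: CAD 34288.54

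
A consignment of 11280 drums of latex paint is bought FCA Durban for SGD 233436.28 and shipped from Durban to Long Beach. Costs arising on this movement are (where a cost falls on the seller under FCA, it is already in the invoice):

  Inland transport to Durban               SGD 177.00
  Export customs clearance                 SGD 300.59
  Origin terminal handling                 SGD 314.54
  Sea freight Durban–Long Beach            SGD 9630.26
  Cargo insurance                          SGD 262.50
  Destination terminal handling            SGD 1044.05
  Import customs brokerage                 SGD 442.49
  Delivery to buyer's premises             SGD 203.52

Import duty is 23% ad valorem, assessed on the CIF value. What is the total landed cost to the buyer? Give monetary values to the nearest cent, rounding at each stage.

FCA: the seller delivers export-cleared goods to the carrier; the buyer bears costs from that point.
Already in the invoice (seller's account under FCA): inland to port, export clearance — exclude.
CIF value = FCA price + origin terminal + freight + insurance = 233436.28 + 314.54 + 9630.26 + 262.50 = 243643.58
Import duty = 243643.58 × 23% = 56038.02
Buyer bears: origin terminal 314.54 + freight 9630.26 + insurance 262.50 + destination terminal 1044.05 + brokerage 442.49 + delivery 203.52 + duty 56038.02 = 67935.38
Landed cost = invoice 233436.28 + 67935.38 = 301371.66

Total landed cost: SGD 301371.66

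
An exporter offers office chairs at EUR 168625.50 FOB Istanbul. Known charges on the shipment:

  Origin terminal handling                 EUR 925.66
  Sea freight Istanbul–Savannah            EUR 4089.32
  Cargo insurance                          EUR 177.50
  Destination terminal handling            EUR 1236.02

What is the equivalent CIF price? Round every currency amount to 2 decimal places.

CIF price: EUR 172892.32

Not relevant to the conversion: origin terminal — on the seller under both FOB and CIF; already in the FOB price and stays in the CIF price. destination terminal — on the buyer under both terms; not part of either seller's price.
From FOB to CIF, the seller additionally bears: freight, insurance.
CIF price = 168625.50 + 4089.32 + 177.50 = 172892.32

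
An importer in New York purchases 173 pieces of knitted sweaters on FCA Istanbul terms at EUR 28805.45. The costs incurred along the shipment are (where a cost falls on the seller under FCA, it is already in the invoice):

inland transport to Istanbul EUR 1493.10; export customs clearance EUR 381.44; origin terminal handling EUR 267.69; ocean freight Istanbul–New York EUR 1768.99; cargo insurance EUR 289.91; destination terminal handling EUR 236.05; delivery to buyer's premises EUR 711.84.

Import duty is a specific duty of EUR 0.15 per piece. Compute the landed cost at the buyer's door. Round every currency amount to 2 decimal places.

FCA: the seller delivers export-cleared goods to the carrier; the buyer bears costs from that point.
Already in the invoice (seller's account under FCA): inland to port, export clearance — exclude.
CIF value = FCA price + origin terminal + freight + insurance = 28805.45 + 267.69 + 1768.99 + 289.91 = 31132.04
Import duty = 173 × 0.15 = 25.95
Buyer bears: origin terminal 267.69 + freight 1768.99 + insurance 289.91 + destination terminal 236.05 + delivery 711.84 + duty 25.95 = 3300.43
Landed cost = invoice 28805.45 + 3300.43 = 32105.88

Total landed cost: EUR 32105.88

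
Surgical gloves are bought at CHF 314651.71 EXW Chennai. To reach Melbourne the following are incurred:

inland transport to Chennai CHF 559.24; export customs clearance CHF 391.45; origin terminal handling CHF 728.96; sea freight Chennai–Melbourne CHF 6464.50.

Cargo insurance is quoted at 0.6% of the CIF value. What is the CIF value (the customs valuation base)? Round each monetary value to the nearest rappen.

CIF value: CHF 324744.33

Let C be the CIF value. C = EXW price + pre-shipment costs + freight + 0.6% × C
C − 0.6% × C = 314651.71 + 559.24 + 391.45 + 728.96 + 6464.50
0.994 × C = 322795.86
C = 322795.86 / 0.994 = 324744.33
Insurance premium = 0.6% × 324744.33 = 1948.47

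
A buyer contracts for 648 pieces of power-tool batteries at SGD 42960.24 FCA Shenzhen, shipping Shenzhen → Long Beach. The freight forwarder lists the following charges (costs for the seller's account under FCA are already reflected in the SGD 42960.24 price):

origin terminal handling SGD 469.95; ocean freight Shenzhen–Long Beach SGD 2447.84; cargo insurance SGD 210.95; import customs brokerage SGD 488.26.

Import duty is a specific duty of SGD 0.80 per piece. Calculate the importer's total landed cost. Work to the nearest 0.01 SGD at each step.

Total landed cost: SGD 47095.64

FCA: the seller delivers export-cleared goods to the carrier; the buyer bears costs from that point.
CIF value = FCA price + origin terminal + freight + insurance = 42960.24 + 469.95 + 2447.84 + 210.95 = 46088.98
Import duty = 648 × 0.80 = 518.40
Buyer bears: origin terminal 469.95 + freight 2447.84 + insurance 210.95 + brokerage 488.26 + duty 518.40 = 4135.40
Landed cost = invoice 42960.24 + 4135.40 = 47095.64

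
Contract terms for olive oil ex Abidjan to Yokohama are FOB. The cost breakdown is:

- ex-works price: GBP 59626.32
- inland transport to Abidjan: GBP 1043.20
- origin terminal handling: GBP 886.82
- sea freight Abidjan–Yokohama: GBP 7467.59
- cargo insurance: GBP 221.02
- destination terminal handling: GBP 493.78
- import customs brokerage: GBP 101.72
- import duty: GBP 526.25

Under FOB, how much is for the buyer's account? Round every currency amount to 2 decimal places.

FOB: the seller bears costs until goods are on board at the origin port; the buyer bears freight, insurance and all costs thereafter.
Seller's account: goods 59626.32 + inland to port 1043.20 + origin terminal 886.82 = 61556.34
Buyer's account: freight 7467.59 + insurance 221.02 + destination terminal 493.78 + brokerage 101.72 + duty 526.25 = 8810.36

Buyer's account: GBP 8810.36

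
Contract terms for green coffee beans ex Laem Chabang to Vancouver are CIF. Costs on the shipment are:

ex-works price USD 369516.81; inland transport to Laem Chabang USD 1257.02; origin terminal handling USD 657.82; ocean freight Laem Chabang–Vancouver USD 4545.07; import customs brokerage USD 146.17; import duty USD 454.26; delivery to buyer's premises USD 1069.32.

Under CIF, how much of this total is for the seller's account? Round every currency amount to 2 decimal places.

Seller's account: USD 375976.72

CIF: the seller pays costs through ocean freight and marine insurance to the destination port.
Seller's account: goods 369516.81 + inland to port 1257.02 + origin terminal 657.82 + freight 4545.07 = 375976.72
Buyer's account: brokerage 146.17 + duty 454.26 + delivery 1069.32 = 1669.75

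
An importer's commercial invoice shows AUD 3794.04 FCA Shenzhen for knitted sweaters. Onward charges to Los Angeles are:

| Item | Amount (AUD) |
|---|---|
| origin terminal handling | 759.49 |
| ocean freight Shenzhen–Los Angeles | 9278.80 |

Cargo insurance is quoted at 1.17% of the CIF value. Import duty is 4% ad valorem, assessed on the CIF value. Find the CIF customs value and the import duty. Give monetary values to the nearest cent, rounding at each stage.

Let C be the CIF value. C = FCA price + pre-shipment costs + freight + 1.17% × C
C − 1.17% × C = 3794.04 + 759.49 + 9278.80
0.9883 × C = 13832.33
C = 13832.33 / 0.9883 = 13996.08
Insurance premium = 1.17% × 13996.08 = 163.75
Import duty = 13996.08 × 4% = 559.84

CIF value: AUD 13996.08; import duty: AUD 559.84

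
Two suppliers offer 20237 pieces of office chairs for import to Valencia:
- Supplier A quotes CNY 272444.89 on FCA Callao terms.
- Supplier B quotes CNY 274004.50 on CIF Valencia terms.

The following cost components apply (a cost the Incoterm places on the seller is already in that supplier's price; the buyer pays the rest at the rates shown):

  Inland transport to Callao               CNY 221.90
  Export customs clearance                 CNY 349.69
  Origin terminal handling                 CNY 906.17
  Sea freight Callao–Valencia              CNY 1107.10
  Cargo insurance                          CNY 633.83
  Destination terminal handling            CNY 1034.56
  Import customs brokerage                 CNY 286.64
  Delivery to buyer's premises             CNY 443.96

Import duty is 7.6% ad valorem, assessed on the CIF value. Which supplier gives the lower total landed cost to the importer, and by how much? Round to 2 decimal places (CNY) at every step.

Supplier B is cheaper by CNY 1170.14

Supplier A (FCA):
CIF value = FCA price + origin terminal + freight + insurance = 272444.89 + 906.17 + 1107.10 + 633.83 = 275091.99
Import duty = 275091.99 × 7.6% = 20906.99
Buyer bears (A): 906.17 + 1107.10 + 633.83 + 1034.56 + 286.64 + 443.96 = 4412.26
Landed cost (A) = invoice 272444.89 + 4412.26 + duty 20906.99 = 297764.14
Supplier B (CIF):
The CIF price already equals the CIF value: 274004.50
Import duty = 274004.50 × 7.6% = 20824.34
Buyer bears (B): 1034.56 + 286.64 + 443.96 = 1765.16
Landed cost (B) = invoice 274004.50 + 1765.16 + duty 20824.34 = 296594.00
Difference = |297764.14 − 296594.00| = 1170.14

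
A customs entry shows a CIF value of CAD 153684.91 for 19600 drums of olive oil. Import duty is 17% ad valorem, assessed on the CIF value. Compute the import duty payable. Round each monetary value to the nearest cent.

Import duty: CAD 26126.43

Import duty = 153684.91 × 17% = 26126.43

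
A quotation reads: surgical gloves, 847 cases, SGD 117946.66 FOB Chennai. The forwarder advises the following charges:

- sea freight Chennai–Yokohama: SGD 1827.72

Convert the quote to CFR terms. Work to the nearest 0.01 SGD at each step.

From FOB to CFR, the seller additionally bears: freight.
CFR price = 117946.66 + 1827.72 = 119774.38

CFR price: SGD 119774.38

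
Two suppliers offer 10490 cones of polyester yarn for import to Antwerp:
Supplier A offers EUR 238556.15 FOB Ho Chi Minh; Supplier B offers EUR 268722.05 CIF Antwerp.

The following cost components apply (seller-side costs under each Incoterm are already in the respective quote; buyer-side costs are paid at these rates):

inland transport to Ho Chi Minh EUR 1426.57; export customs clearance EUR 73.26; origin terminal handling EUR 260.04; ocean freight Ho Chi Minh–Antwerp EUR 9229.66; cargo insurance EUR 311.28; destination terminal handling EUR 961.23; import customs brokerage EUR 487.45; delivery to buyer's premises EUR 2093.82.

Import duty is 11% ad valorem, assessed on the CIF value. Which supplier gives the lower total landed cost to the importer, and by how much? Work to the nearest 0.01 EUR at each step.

Supplier A is cheaper by EUR 22893.71

Supplier A (FOB):
CIF value = FOB price + freight + insurance = 238556.15 + 9229.66 + 311.28 = 248097.09
Import duty = 248097.09 × 11% = 27290.68
Buyer bears (A): 9229.66 + 311.28 + 961.23 + 487.45 + 2093.82 = 13083.44
Landed cost (A) = invoice 238556.15 + 13083.44 + duty 27290.68 = 278930.27
Supplier B (CIF):
The CIF price already equals the CIF value: 268722.05
Import duty = 268722.05 × 11% = 29559.43
Buyer bears (B): 961.23 + 487.45 + 2093.82 = 3542.50
Landed cost (B) = invoice 268722.05 + 3542.50 + duty 29559.43 = 301823.98
Difference = |278930.27 − 301823.98| = 22893.71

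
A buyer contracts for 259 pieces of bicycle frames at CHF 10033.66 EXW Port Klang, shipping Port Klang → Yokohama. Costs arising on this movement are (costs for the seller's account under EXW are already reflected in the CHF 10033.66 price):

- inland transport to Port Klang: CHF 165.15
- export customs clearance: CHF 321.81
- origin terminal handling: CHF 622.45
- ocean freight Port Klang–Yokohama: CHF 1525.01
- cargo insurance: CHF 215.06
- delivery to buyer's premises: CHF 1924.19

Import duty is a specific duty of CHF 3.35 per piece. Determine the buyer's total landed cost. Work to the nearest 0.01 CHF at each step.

Total landed cost: CHF 15674.98

EXW: the seller makes goods available at their premises; the buyer bears all onward costs.
CIF value = EXW price + inland to port + export clearance + origin terminal + freight + insurance = 10033.66 + 165.15 + 321.81 + 622.45 + 1525.01 + 215.06 = 12883.14
Import duty = 259 × 3.35 = 867.65
Buyer bears: inland to port 165.15 + export clearance 321.81 + origin terminal 622.45 + freight 1525.01 + insurance 215.06 + delivery 1924.19 + duty 867.65 = 5641.32
Landed cost = invoice 10033.66 + 5641.32 = 15674.98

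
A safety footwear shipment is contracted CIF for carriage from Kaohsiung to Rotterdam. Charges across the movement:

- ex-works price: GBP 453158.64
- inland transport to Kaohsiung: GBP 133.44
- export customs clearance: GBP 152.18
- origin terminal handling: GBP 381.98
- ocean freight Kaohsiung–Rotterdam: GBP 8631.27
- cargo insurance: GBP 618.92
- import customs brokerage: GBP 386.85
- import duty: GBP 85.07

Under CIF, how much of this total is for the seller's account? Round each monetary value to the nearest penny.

Seller's account: GBP 463076.43

CIF: the seller pays costs through ocean freight and marine insurance to the destination port.
Seller's account: goods 453158.64 + inland to port 133.44 + export clearance 152.18 + origin terminal 381.98 + freight 8631.27 + insurance 618.92 = 463076.43
Buyer's account: brokerage 386.85 + duty 85.07 = 471.92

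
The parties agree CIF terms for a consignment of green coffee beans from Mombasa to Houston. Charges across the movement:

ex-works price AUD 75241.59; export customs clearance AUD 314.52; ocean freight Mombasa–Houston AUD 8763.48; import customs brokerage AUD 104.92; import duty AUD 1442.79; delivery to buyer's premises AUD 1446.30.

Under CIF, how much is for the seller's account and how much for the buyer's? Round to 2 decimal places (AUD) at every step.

Seller: AUD 84319.59; buyer: AUD 2994.01

CIF: the seller pays costs through ocean freight and marine insurance to the destination port.
Seller's account: goods 75241.59 + export clearance 314.52 + freight 8763.48 = 84319.59
Buyer's account: brokerage 104.92 + duty 1442.79 + delivery 1446.30 = 2994.01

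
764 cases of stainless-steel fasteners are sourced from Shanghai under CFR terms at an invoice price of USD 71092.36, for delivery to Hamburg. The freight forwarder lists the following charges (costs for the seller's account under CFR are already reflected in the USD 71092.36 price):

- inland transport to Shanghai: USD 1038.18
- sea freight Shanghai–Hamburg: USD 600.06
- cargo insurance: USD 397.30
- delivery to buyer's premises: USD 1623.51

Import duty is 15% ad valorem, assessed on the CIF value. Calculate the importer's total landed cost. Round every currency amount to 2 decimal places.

Total landed cost: USD 83836.62

CFR: the seller pays costs through ocean freight to the destination port, but not insurance.
Already in the invoice (seller's account under CFR): inland to port, freight — exclude.
CIF value = CFR price + insurance = 71092.36 + 397.30 = 71489.66
Import duty = 71489.66 × 15% = 10723.45
Buyer bears: insurance 397.30 + delivery 1623.51 + duty 10723.45 = 12744.26
Landed cost = invoice 71092.36 + 12744.26 = 83836.62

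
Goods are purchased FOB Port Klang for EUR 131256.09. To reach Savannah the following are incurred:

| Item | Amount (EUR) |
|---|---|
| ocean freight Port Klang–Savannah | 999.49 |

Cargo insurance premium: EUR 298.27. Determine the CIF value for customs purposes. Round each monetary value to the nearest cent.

CIF = FOB price + freight + insurance
CIF = 131256.09 + 999.49 + 298.27 = 132553.85

CIF value: EUR 132553.85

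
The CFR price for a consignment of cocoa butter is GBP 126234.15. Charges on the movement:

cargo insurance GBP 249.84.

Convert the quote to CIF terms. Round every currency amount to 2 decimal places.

CIF price: GBP 126483.99

From CFR to CIF, the seller additionally bears: insurance.
CIF price = 126234.15 + 249.84 = 126483.99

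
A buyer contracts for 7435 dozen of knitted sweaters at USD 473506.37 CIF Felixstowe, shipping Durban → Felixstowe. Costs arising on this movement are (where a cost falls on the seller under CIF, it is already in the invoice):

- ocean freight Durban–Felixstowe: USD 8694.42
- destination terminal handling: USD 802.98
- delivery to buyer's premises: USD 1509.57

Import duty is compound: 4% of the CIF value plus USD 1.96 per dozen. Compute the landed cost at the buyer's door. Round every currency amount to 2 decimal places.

CIF: the seller pays costs through ocean freight and marine insurance to the destination port.
Already in the invoice (seller's account under CIF): freight — exclude.
The CIF price already equals the CIF value: 473506.37
Ad valorem component: 473506.37 × 4% = 18940.25
Specific component: 7435 × 1.96 = 14572.60
Import duty = 18940.25 + 14572.60 = 33512.85
Buyer bears: destination terminal 802.98 + delivery 1509.57 + duty 33512.85 = 35825.40
Landed cost = invoice 473506.37 + 35825.40 = 509331.77

Total landed cost: USD 509331.77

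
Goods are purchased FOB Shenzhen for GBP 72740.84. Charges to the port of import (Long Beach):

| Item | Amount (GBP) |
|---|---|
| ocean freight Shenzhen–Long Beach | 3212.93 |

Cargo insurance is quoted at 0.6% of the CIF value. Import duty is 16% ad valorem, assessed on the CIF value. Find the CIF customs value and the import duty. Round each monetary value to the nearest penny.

Let C be the CIF value. C = FOB price + freight + 0.6% × C
C − 0.6% × C = 72740.84 + 3212.93
0.994 × C = 75953.77
C = 75953.77 / 0.994 = 76412.24
Insurance premium = 0.6% × 76412.24 = 458.47
Import duty = 76412.24 × 16% = 12225.96

CIF value: GBP 76412.24; import duty: GBP 12225.96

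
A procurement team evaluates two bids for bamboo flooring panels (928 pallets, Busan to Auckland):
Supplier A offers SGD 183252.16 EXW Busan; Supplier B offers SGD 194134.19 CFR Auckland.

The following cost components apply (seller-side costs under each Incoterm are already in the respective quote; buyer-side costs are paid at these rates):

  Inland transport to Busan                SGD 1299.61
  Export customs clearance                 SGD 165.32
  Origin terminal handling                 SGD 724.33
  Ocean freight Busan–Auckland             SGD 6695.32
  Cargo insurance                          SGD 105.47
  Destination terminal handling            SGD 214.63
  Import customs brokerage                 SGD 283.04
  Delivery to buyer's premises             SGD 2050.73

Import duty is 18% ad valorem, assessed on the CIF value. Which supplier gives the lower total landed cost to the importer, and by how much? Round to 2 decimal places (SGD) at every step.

Supplier A is cheaper by SGD 2356.99

Supplier A (EXW):
CIF value = EXW price + inland to port + export clearance + origin terminal + freight + insurance = 183252.16 + 1299.61 + 165.32 + 724.33 + 6695.32 + 105.47 = 192242.21
Import duty = 192242.21 × 18% = 34603.60
Buyer bears (A): 1299.61 + 165.32 + 724.33 + 6695.32 + 105.47 + 214.63 + 283.04 + 2050.73 = 11538.45
Landed cost (A) = invoice 183252.16 + 11538.45 + duty 34603.60 = 229394.21
Supplier B (CFR):
CIF value = CFR price + insurance = 194134.19 + 105.47 = 194239.66
Import duty = 194239.66 × 18% = 34963.14
Buyer bears (B): 105.47 + 214.63 + 283.04 + 2050.73 = 2653.87
Landed cost (B) = invoice 194134.19 + 2653.87 + duty 34963.14 = 231751.20
Difference = |229394.21 − 231751.20| = 2356.99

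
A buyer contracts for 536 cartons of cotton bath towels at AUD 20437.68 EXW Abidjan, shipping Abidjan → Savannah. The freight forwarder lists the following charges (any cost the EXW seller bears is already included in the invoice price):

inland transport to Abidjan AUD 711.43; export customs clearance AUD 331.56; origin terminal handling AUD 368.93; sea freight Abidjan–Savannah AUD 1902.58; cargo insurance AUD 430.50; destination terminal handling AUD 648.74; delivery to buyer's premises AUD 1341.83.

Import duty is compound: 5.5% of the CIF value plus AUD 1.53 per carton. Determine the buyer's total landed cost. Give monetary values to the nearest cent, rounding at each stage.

EXW: the seller makes goods available at their premises; the buyer bears all onward costs.
CIF value = EXW price + inland to port + export clearance + origin terminal + freight + insurance = 20437.68 + 711.43 + 331.56 + 368.93 + 1902.58 + 430.50 = 24182.68
Ad valorem component: 24182.68 × 5.5% = 1330.05
Specific component: 536 × 1.53 = 820.08
Import duty = 1330.05 + 820.08 = 2150.13
Buyer bears: inland to port 711.43 + export clearance 331.56 + origin terminal 368.93 + freight 1902.58 + insurance 430.50 + destination terminal 648.74 + delivery 1341.83 + duty 2150.13 = 7885.70
Landed cost = invoice 20437.68 + 7885.70 = 28323.38

Total landed cost: AUD 28323.38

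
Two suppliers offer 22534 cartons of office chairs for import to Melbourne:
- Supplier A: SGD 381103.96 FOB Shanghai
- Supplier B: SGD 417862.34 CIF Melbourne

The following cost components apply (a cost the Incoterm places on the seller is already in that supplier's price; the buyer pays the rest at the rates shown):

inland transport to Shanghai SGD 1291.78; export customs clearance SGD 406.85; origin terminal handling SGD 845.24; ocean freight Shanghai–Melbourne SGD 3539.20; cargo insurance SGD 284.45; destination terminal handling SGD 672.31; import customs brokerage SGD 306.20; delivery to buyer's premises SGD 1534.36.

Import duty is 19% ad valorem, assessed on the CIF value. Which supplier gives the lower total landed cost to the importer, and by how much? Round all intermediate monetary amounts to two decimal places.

Supplier A is cheaper by SGD 39192.32

Supplier A (FOB):
CIF value = FOB price + freight + insurance = 381103.96 + 3539.20 + 284.45 = 384927.61
Import duty = 384927.61 × 19% = 73136.25
Buyer bears (A): 3539.20 + 284.45 + 672.31 + 306.20 + 1534.36 = 6336.52
Landed cost (A) = invoice 381103.96 + 6336.52 + duty 73136.25 = 460576.73
Supplier B (CIF):
The CIF price already equals the CIF value: 417862.34
Import duty = 417862.34 × 19% = 79393.84
Buyer bears (B): 672.31 + 306.20 + 1534.36 = 2512.87
Landed cost (B) = invoice 417862.34 + 2512.87 + duty 79393.84 = 499769.05
Difference = |460576.73 − 499769.05| = 39192.32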